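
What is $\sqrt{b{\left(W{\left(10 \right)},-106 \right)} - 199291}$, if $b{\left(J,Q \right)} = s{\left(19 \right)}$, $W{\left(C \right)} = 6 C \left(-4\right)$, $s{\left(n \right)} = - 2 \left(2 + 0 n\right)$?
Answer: $i \sqrt{199295} \approx 446.42 i$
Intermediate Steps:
$s{\left(n \right)} = -4$ ($s{\left(n \right)} = - 2 \left(2 + 0\right) = \left(-2\right) 2 = -4$)
$W{\left(C \right)} = - 24 C$
$b{\left(J,Q \right)} = -4$
$\sqrt{b{\left(W{\left(10 \right)},-106 \right)} - 199291} = \sqrt{-4 - 199291} = \sqrt{-199295} = i \sqrt{199295}$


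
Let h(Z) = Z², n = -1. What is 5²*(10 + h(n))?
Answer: 275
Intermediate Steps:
5²*(10 + h(n)) = 5²*(10 + (-1)²) = 25*(10 + 1) = 25*11 = 275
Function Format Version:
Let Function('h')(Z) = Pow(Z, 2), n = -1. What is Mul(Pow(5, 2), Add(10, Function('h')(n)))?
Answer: 275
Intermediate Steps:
Mul(Pow(5, 2), Add(10, Function('h')(n))) = Mul(Pow(5, 2), Add(10, Pow(-1, 2))) = Mul(25, Add(10, 1)) = Mul(25, 11) = 275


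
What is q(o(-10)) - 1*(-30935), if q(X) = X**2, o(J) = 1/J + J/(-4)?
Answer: 773519/25 ≈ 30941.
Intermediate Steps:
o(J) = 1/J - J/4 (o(J) = 1/J + J*(-1/4) = 1/J - J/4)
q(o(-10)) - 1*(-30935) = (1/(-10) - 1/4*(-10))**2 - 1*(-30935) = (-1/10 + 5/2)**2 + 30935 = (12/5)**2 + 30935 = 144/25 + 30935 = 773519/25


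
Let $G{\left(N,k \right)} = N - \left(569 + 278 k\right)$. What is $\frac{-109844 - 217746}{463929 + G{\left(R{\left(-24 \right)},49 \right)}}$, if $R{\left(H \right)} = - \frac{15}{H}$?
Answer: $- \frac{2620720}{3597909} \approx -0.7284$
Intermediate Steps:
$G{\left(N,k \right)} = -569 + N - 278 k$ ($G{\left(N,k \right)} = N - \left(569 + 278 k\right) = -569 + N - 278 k$)
$\frac{-109844 - 217746}{463929 + G{\left(R{\left(-24 \right)},49 \right)}} = \frac{-109844 - 217746}{463929 - \left(14191 - \frac{5}{8}\right)} = - \frac{327590}{463929 - \frac{113523}{8}} = - \frac{327590}{\frac{3597909}{8}} = \left(-327590\right) \frac{8}{3597909} = - \frac{2620720}{3597909}$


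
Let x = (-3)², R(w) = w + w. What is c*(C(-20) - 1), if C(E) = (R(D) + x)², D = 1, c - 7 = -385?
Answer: -45360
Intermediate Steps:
c = -378 (c = 7 - 385 = -378)
R(w) = 2*w
x = 9
C(E) = 121 (C(E) = (2*1 + 9)² = (2 + 9)² = 11² = 121)
c*(C(-20) - 1) = -378*(121 - 1) = -378*120 = -45360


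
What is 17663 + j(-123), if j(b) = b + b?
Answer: 17417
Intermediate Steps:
j(b) = 2*b
17663 + j(-123) = 17663 + 2*(-123) = 17663 - 246 = 17417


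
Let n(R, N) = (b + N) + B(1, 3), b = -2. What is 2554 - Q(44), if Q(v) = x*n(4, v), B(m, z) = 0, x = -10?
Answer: 2974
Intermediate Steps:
n(R, N) = -2 + N (n(R, N) = (-2 + N) + 0 = -2 + N)
Q(v) = 20 - 10*v (Q(v) = -10*(-2 + v) = 20 - 10*v)
2554 - Q(44) = 2554 - (20 - 10*44) = 2554 - (20 - 440) = 2554 - 1*(-420) = 2554 + 420 = 2974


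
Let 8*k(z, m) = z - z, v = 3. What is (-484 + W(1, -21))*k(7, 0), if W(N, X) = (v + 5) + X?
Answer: 0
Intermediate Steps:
k(z, m) = 0 (k(z, m) = (z - z)/8 = (⅛)*0 = 0)
W(N, X) = 8 + X (W(N, X) = (3 + 5) + X = 8 + X)
(-484 + W(1, -21))*k(7, 0) = (-484 + (8 - 21))*0 = (-484 - 13)*0 = -497*0 = 0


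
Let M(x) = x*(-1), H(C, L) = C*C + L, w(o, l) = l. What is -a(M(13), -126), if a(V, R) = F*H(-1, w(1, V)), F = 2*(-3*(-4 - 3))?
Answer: 504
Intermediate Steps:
H(C, L) = L + C² (H(C, L) = C² + L = L + C²)
F = 42 (F = 2*(-3*(-7)) = 2*21 = 42)
M(x) = -x
a(V, R) = 42 + 42*V (a(V, R) = 42*(V + (-1)²) = 42*(V + 1) = 42*(1 + V) = 42 + 42*V)
-a(M(13), -126) = -(42 + 42*(-1*13)) = -(42 + 42*(-13)) = -(42 - 546) = -1*(-504) = 504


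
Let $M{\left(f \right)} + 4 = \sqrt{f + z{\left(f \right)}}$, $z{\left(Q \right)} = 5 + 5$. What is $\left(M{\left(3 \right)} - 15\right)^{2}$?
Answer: $\left(19 - \sqrt{13}\right)^{2} \approx 236.99$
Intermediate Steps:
$z{\left(Q \right)} = 10$
$M{\left(f \right)} = -4 + \sqrt{10 + f}$ ($M{\left(f \right)} = -4 + \sqrt{f + 10} = -4 + \sqrt{10 + f}$)
$\left(M{\left(3 \right)} - 15\right)^{2} = \left(\left(-4 + \sqrt{10 + 3}\right) - 15\right)^{2} = \left(\left(-4 + \sqrt{13}\right) - 15\right)^{2} = \left(-19 + \sqrt{13}\right)^{2}$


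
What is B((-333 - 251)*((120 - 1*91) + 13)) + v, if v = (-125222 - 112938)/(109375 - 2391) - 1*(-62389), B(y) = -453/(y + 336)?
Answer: 6727783728251/107839872 ≈ 62387.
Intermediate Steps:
B(y) = -453/(336 + y)
v = 834298327/13373 (v = -238160/106984 + 62389 = -238160*1/106984 + 62389 = -29770/13373 + 62389 = 834298327/13373 ≈ 62387.)
B((-333 - 251)*((120 - 1*91) + 13)) + v = -453/(336 + (-333 - 251)*((120 - 1*91) + 13)) + 834298327/13373 = -453/(336 - 584*((120 - 91) + 13)) + 834298327/13373 = -453/(336 - 584*(29 + 13)) + 834298327/13373 = -453/(336 - 584*42) + 834298327/13373 = -453/(336 - 24528) + 834298327/13373 = -453/(-24192) + 834298327/13373 = -453*(-1/24192) + 834298327/13373 = 151/8064 + 834298327/13373 = 6727783728251/107839872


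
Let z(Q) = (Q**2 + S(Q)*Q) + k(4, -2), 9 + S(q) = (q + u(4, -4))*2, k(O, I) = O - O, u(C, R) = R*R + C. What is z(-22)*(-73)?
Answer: -56210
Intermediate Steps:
u(C, R) = C + R**2 (u(C, R) = R**2 + C = C + R**2)
k(O, I) = 0
S(q) = 31 + 2*q (S(q) = -9 + (q + (4 + (-4)**2))*2 = -9 + (q + (4 + 16))*2 = -9 + (q + 20)*2 = -9 + (20 + q)*2 = -9 + (40 + 2*q) = 31 + 2*q)
z(Q) = Q**2 + Q*(31 + 2*Q) (z(Q) = (Q**2 + (31 + 2*Q)*Q) + 0 = (Q**2 + Q*(31 + 2*Q)) + 0 = Q**2 + Q*(31 + 2*Q))
z(-22)*(-73) = -22*(31 + 3*(-22))*(-73) = -22*(31 - 66)*(-73) = -22*(-35)*(-73) = 770*(-73) = -56210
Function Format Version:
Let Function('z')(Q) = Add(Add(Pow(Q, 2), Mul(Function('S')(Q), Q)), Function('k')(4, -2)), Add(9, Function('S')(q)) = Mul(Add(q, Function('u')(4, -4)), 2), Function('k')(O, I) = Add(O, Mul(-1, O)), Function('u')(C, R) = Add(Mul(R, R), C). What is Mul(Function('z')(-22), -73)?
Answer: -56210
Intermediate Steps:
Function('u')(C, R) = Add(C, Pow(R, 2)) (Function('u')(C, R) = Add(Pow(R, 2), C) = Add(C, Pow(R, 2)))
Function('k')(O, I) = 0
Function('S')(q) = Add(31, Mul(2, q)) (Function('S')(q) = Add(-9, Mul(Add(q, Add(4, Pow(-4, 2))), 2)) = Add(-9, Mul(Add(q, Add(4, 16)), 2)) = Add(-9, Mul(Add(q, 20), 2)) = Add(-9, Mul(Add(20, q), 2)) = Add(-9, Add(40, Mul(2, q))) = Add(31, Mul(2, q)))
Function('z')(Q) = Add(Pow(Q, 2), Mul(Q, Add(31, Mul(2, Q)))) (Function('z')(Q) = Add(Add(Pow(Q, 2), Mul(Add(31, Mul(2, Q)), Q)), 0) = Add(Add(Pow(Q, 2), Mul(Q, Add(31, Mul(2, Q)))), 0) = Add(Pow(Q, 2), Mul(Q, Add(31, Mul(2, Q)))))
Mul(Function('z')(-22), -73) = Mul(Mul(-22, Add(31, Mul(3, -22))), -73) = Mul(Mul(-22, Add(31, -66)), -73) = Mul(Mul(-22, -35), -73) = Mul(770, -73) = -56210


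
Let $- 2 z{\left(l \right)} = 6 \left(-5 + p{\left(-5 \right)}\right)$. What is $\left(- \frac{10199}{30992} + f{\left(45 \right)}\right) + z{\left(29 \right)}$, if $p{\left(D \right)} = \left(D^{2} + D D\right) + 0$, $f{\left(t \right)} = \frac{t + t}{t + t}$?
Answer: $- \frac{4163127}{30992} \approx -134.33$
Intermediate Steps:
$f{\left(t \right)} = 1$ ($f{\left(t \right)} = \frac{2 t}{2 t} = 2 t \frac{1}{2 t} = 1$)
$p{\left(D \right)} = 2 D^{2}$ ($p{\left(D \right)} = \left(D^{2} + D^{2}\right) + 0 = 2 D^{2} + 0 = 2 D^{2}$)
$z{\left(l \right)} = -135$ ($z{\left(l \right)} = - \frac{6 \left(-5 + 2 \left(-5\right)^{2}\right)}{2} = - \frac{6 \left(-5 + 2 \cdot 25\right)}{2} = - \frac{6 \left(-5 + 50\right)}{2} = - \frac{6 \cdot 45}{2} = \left(- \frac{1}{2}\right) 270 = -135$)
$\left(- \frac{10199}{30992} + f{\left(45 \right)}\right) + z{\left(29 \right)} = \left(- \frac{10199}{30992} + 1\right) - 135 = \frac{20793}{30992} - 135 = - \frac{4163127}{30992}$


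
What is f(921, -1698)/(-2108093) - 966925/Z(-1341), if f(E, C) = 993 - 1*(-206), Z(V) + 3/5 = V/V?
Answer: -10191839122523/4216186 ≈ -2.4173e+6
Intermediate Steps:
Z(V) = ⅖ (Z(V) = -⅗ + V/V = -⅗ + 1 = ⅖)
f(E, C) = 1199 (f(E, C) = 993 + 206 = 1199)
f(921, -1698)/(-2108093) - 966925/Z(-1341) = 1199/(-2108093) - 966925/⅖ = 1199*(-1/2108093) - 966925*5/2 = -1199/2108093 - 4834625/2 = -10191839122523/4216186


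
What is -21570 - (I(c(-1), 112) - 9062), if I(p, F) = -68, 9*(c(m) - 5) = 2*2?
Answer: -12440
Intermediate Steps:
c(m) = 49/9 (c(m) = 5 + (2*2)/9 = 5 + (⅑)*4 = 5 + 4/9 = 49/9)
-21570 - (I(c(-1), 112) - 9062) = -21570 - (-68 - 9062) = -21570 - 1*(-9130) = -21570 + 9130 = -12440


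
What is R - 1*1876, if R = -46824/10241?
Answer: -19258940/10241 ≈ -1880.6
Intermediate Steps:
R = -46824/10241 (R = -46824*1/10241 = -46824/10241 ≈ -4.5722)
R - 1*1876 = -46824/10241 - 1*1876 = -46824/10241 - 1876 = -19258940/10241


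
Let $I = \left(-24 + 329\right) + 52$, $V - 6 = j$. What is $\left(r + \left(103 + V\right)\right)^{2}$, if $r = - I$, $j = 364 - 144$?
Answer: $784$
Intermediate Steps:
$j = 220$ ($j = 364 - 144 = 220$)
$V = 226$ ($V = 6 + 220 = 226$)
$I = 357$ ($I = 305 + 52 = 357$)
$r = -357$ ($r = \left(-1\right) 357 = -357$)
$\left(r + \left(103 + V\right)\right)^{2} = \left(-357 + \left(103 + 226\right)\right)^{2} = \left(-357 + 329\right)^{2} = \left(-28\right)^{2} = 784$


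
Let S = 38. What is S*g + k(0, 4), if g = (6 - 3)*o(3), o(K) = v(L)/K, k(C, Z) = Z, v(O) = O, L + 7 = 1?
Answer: -224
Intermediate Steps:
L = -6 (L = -7 + 1 = -6)
o(K) = -6/K
g = -6 (g = (6 - 3)*(-6/3) = 3*(-6*⅓) = 3*(-2) = -6)
S*g + k(0, 4) = 38*(-6) + 4 = -228 + 4 = -224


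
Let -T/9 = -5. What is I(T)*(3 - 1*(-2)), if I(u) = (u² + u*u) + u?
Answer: 20475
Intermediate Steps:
T = 45 (T = -9*(-5) = 45)
I(u) = u + 2*u² (I(u) = (u² + u²) + u = 2*u² + u = u + 2*u²)
I(T)*(3 - 1*(-2)) = (45*(1 + 2*45))*(3 - 1*(-2)) = (45*(1 + 90))*(3 + 2) = (45*91)*5 = 4095*5 = 20475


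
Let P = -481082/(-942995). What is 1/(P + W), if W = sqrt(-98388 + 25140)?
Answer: 32404137185/4652517961791566 - 889239570025*I*sqrt(4578)/16283812866270481 ≈ 6.9649e-6 - 0.0036949*I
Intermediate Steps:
P = 481082/942995 (P = -481082*(-1/942995) = 481082/942995 ≈ 0.51016)
W = 4*I*sqrt(4578) (W = sqrt(-73248) = 4*I*sqrt(4578) ≈ 270.64*I)
1/(P + W) = 1/(481082/942995 + 4*I*sqrt(4578))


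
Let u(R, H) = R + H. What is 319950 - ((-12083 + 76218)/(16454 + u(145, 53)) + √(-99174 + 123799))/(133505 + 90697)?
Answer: 1194505074630665/3733411704 - 5*√985/224202 ≈ 3.1995e+5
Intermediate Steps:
u(R, H) = H + R
319950 - ((-12083 + 76218)/(16454 + u(145, 53)) + √(-99174 + 123799))/(133505 + 90697) = 319950 - ((-12083 + 76218)/(16454 + (53 + 145)) + √(-99174 + 123799))/(133505 + 90697) = 319950 - (64135/(16454 + 198) + √24625)/224202 = 319950 - (64135/16652 + 5*√985)/224202 = 319950 - (64135/3733411704 + 5*√985/224202) = 319950 + (-64135/3733411704 - 5*√985/224202) = 1194505074630665/3733411704 - 5*√985/224202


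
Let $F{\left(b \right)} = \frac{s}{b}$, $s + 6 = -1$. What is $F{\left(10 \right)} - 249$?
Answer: $- \frac{2497}{10} \approx -249.7$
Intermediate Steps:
$s = -7$ ($s = -6 - 1 = -7$)
$F{\left(b \right)} = - \frac{7}{b}$
$F{\left(10 \right)} - 249 = - \frac{7}{10} - 249 = - \frac{2497}{10}$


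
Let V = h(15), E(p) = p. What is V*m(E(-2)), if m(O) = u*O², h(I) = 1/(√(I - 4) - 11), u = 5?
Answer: -2 - 2*√11/11 ≈ -2.6030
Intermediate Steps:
h(I) = 1/(-11 + √(-4 + I)) (h(I) = 1/(√(-4 + I) - 11) = 1/(-11 + √(-4 + I)))
V = 1/(-11 + √11) (V = 1/(-11 + √(-4 + 15)) = 1/(-11 + √11) ≈ -0.13015)
m(O) = 5*O²
V*m(E(-2)) = (-⅒ - √11/110)*(5*(-2)²) = (-⅒ - √11/110)*(5*4) = (-⅒ - √11/110)*20 = -2 - 2*√11/11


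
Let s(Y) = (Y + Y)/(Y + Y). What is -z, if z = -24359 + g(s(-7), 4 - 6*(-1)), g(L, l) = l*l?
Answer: 24259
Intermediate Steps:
s(Y) = 1 (s(Y) = (2*Y)/((2*Y)) = (2*Y)*(1/(2*Y)) = 1)
g(L, l) = l²
z = -24259 (z = -24359 + (4 - 6*(-1))² = -24359 + (4 + 6)² = -24359 + 10² = -24359 + 100 = -24259)
-z = -1*(-24259) = 24259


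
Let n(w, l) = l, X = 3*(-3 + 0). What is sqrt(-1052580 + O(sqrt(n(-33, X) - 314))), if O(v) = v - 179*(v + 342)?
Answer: sqrt(-1113798 - 178*I*sqrt(323)) ≈ 1.52 - 1055.4*I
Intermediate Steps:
X = -9 (X = 3*(-3) = -9)
O(v) = -61218 - 178*v (O(v) = v - 179*(342 + v) = v + (-61218 - 179*v) = -61218 - 178*v)
sqrt(-1052580 + O(sqrt(n(-33, X) - 314))) = sqrt(-1052580 + (-61218 - 178*sqrt(-9 - 314))) = sqrt(-1052580 + (-61218 - 178*I*sqrt(323))) = sqrt(-1113798 - 178*I*sqrt(323))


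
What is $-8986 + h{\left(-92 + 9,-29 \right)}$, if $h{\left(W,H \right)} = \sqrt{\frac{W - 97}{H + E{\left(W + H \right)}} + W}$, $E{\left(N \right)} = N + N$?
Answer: $-8986 + \frac{i \sqrt{5267207}}{253} \approx -8986.0 + 9.0713 i$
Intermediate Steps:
$E{\left(N \right)} = 2 N$
$h{\left(W,H \right)} = \sqrt{W + \frac{-97 + W}{2 W + 3 H}}$ ($h{\left(W,H \right)} = \sqrt{\frac{W - 97}{H + 2 \left(W + H\right)} + W} = \sqrt{\frac{-97 + W}{H + 2 \left(H + W\right)} + W} = \sqrt{\frac{-97 + W}{H + \left(2 H + 2 W\right)} + W} = \sqrt{\frac{-97 + W}{2 W + 3 H} + W} = \sqrt{W + \frac{-97 + W}{2 W + 3 H}}$)
$-8986 + h{\left(-92 + 9,-29 \right)} = -8986 + \sqrt{\frac{-97 + \left(-92 + 9\right) + \left(-92 + 9\right) \left(2 \left(-92 + 9\right) + 3 \left(-29\right)\right)}{2 \left(-92 + 9\right) + 3 \left(-29\right)}} = -8986 + \sqrt{\frac{-97 - 83 - 83 \left(2 \left(-83\right) - 87\right)}{2 \left(-83\right) - 87}} = -8986 + \sqrt{\frac{-97 - 83 - 83 \left(-166 - 87\right)}{-166 - 87}} = -8986 + \sqrt{\frac{-97 - 83 - -20999}{-253}} = -8986 + \sqrt{- \frac{-97 - 83 + 20999}{253}} = -8986 + \sqrt{\left(- \frac{1}{253}\right) 20819} = -8986 + \sqrt{- \frac{20819}{253}} = -8986 + \frac{i \sqrt{5267207}}{253}$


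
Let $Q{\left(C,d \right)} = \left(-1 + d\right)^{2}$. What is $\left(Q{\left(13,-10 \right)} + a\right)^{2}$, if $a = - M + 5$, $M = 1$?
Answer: $15625$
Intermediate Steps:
$a = 4$ ($a = \left(-1\right) 1 + 5 = -1 + 5 = 4$)
$\left(Q{\left(13,-10 \right)} + a\right)^{2} = \left(\left(-1 - 10\right)^{2} + 4\right)^{2} = \left(\left(-11\right)^{2} + 4\right)^{2} = \left(121 + 4\right)^{2} = 125^{2} = 15625$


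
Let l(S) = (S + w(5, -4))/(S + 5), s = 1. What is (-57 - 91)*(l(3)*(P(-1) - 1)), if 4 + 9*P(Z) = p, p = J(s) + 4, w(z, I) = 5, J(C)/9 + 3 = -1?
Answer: 740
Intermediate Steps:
J(C) = -36 (J(C) = -27 + 9*(-1) = -27 - 9 = -36)
p = -32 (p = -36 + 4 = -32)
l(S) = 1 (l(S) = (S + 5)/(S + 5) = (5 + S)/(5 + S) = 1)
P(Z) = -4 (P(Z) = -4/9 + (⅑)*(-32) = -4/9 - 32/9 = -4)
(-57 - 91)*(l(3)*(P(-1) - 1)) = (-57 - 91)*(1*(-4 - 1)) = -148*(-5) = 740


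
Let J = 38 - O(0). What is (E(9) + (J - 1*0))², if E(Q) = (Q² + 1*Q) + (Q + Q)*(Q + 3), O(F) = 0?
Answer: 118336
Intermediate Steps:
J = 38 (J = 38 - 1*0 = 38 + 0 = 38)
E(Q) = Q + Q² + 2*Q*(3 + Q) (E(Q) = (Q² + Q) + (2*Q)*(3 + Q) = (Q + Q²) + 2*Q*(3 + Q) = Q + Q² + 2*Q*(3 + Q))
(E(9) + (J - 1*0))² = (9*(7 + 3*9) + (38 - 1*0))² = (9*(7 + 27) + (38 + 0))² = (9*34 + 38)² = (306 + 38)² = 344² = 118336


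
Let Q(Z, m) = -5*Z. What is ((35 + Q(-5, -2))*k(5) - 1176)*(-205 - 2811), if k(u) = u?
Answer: 2642016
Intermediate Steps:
((35 + Q(-5, -2))*k(5) - 1176)*(-205 - 2811) = ((35 - 5*(-5))*5 - 1176)*(-205 - 2811) = ((35 + 25)*5 - 1176)*(-3016) = (60*5 - 1176)*(-3016) = (300 - 1176)*(-3016) = -876*(-3016) = 2642016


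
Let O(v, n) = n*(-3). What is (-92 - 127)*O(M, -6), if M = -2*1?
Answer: -3942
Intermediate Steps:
M = -2
O(v, n) = -3*n
(-92 - 127)*O(M, -6) = (-92 - 127)*(-3*(-6)) = -219*18 = -3942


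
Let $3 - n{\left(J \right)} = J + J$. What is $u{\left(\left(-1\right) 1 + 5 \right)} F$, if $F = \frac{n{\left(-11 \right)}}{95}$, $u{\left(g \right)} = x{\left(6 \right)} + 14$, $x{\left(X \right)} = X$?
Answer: $\frac{100}{19} \approx 5.2632$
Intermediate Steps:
$n{\left(J \right)} = 3 - 2 J$ ($n{\left(J \right)} = 3 - \left(J + J\right) = 3 - 2 J$)
$u{\left(g \right)} = 20$ ($u{\left(g \right)} = 6 + 14 = 20$)
$F = \frac{5}{19}$ ($F = \frac{3 - -22}{95} = \left(3 + 22\right) \frac{1}{95} = 25 \cdot \frac{1}{95} = \frac{5}{19} \approx 0.26316$)
$u{\left(\left(-1\right) 1 + 5 \right)} F = 20 \cdot \frac{5}{19} = \frac{100}{19}$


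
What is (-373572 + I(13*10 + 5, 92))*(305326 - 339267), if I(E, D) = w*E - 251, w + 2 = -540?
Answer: 15171389413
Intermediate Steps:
w = -542 (w = -2 - 540 = -542)
I(E, D) = -251 - 542*E (I(E, D) = -542*E - 251 = -251 - 542*E)
(-373572 + I(13*10 + 5, 92))*(305326 - 339267) = (-373572 + (-251 - 542*(13*10 + 5)))*(305326 - 339267) = (-373572 + (-251 - 542*(130 + 5)))*(-33941) = (-373572 + (-251 - 542*135))*(-33941) = (-373572 + (-251 - 73170))*(-33941) = (-373572 - 73421)*(-33941) = -446993*(-33941) = 15171389413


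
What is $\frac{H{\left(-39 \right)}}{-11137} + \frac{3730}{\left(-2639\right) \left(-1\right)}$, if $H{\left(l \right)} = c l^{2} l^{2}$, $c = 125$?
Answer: $- \frac{109014972695}{4198649} \approx -25964.0$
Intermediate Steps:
$H{\left(l \right)} = 125 l^{4}$ ($H{\left(l \right)} = 125 l^{2} l^{2} = 125 l^{4}$)
$\frac{H{\left(-39 \right)}}{-11137} + \frac{3730}{\left(-2639\right) \left(-1\right)} = \frac{125 \left(-39\right)^{4}}{-11137} + \frac{3730}{\left(-2639\right) \left(-1\right)} = 125 \cdot 2313441 \left(- \frac{1}{11137}\right) + \frac{3730}{2639} = 289180125 \left(- \frac{1}{11137}\right) + 3730 \cdot \frac{1}{2639} = - \frac{289180125}{11137} + \frac{3730}{2639} = - \frac{109014972695}{4198649}$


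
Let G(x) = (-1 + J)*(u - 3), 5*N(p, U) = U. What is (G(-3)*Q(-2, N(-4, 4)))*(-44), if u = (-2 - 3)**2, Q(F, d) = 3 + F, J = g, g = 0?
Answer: 968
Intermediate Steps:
J = 0
N(p, U) = U/5
u = 25 (u = (-5)**2 = 25)
G(x) = -22 (G(x) = (-1 + 0)*(25 - 3) = -1*22 = -22)
(G(-3)*Q(-2, N(-4, 4)))*(-44) = -22*(3 - 2)*(-44) = -22*1*(-44) = -22*(-44) = 968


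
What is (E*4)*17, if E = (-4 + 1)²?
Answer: 612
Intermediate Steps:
E = 9 (E = (-3)² = 9)
(E*4)*17 = (9*4)*17 = 36*17 = 612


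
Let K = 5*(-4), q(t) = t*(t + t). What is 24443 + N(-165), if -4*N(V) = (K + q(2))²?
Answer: 24407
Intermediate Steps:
q(t) = 2*t² (q(t) = t*(2*t) = 2*t²)
K = -20
N(V) = -36 (N(V) = -(-20 + 2*2²)²/4 = -(-20 + 2*4)²/4 = -(-20 + 8)²/4 = -¼*(-12)² = -¼*144 = -36)
24443 + N(-165) = 24443 - 36 = 24407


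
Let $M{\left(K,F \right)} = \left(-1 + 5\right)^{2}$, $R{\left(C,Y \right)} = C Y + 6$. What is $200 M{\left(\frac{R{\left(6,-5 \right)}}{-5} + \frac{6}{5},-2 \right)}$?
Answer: $3200$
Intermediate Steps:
$R{\left(C,Y \right)} = 6 + C Y$
$M{\left(K,F \right)} = 16$ ($M{\left(K,F \right)} = 4^{2} = 16$)
$200 M{\left(\frac{R{\left(6,-5 \right)}}{-5} + \frac{6}{5},-2 \right)} = 200 \cdot 16 = 3200$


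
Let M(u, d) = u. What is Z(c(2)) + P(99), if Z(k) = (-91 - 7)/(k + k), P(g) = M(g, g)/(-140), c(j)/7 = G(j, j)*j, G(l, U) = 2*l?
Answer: -443/280 ≈ -1.5821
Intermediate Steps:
c(j) = 14*j**2 (c(j) = 7*((2*j)*j) = 7*(2*j**2) = 14*j**2)
P(g) = -g/140 (P(g) = g/(-140) = g*(-1/140) = -g/140)
Z(k) = -49/k (Z(k) = -98*1/(2*k) = -49/k)
Z(c(2)) + P(99) = -49/(14*2**2) - 1/140*99 = -49/(14*4) - 99/140 = -49/56 - 99/140 = -49*1/56 - 99/140 = -7/8 - 99/140 = -443/280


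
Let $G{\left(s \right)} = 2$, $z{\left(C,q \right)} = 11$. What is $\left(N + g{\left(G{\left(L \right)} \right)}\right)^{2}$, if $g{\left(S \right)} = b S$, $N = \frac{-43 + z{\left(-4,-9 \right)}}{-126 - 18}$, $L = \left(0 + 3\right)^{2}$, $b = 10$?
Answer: $\frac{33124}{81} \approx 408.94$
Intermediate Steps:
$L = 9$ ($L = 3^{2} = 9$)
$N = \frac{2}{9}$ ($N = \frac{-43 + 11}{-126 - 18} = - \frac{32}{-144} = \left(-32\right) \left(- \frac{1}{144}\right) = \frac{2}{9} \approx 0.22222$)
$g{\left(S \right)} = 10 S$
$\left(N + g{\left(G{\left(L \right)} \right)}\right)^{2} = \left(\frac{2}{9} + 10 \cdot 2\right)^{2} = \left(\frac{2}{9} + 20\right)^{2} = \left(\frac{182}{9}\right)^{2} = \frac{33124}{81}$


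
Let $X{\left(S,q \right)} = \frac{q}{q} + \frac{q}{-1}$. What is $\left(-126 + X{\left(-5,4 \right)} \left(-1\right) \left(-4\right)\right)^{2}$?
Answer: $19044$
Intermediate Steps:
$X{\left(S,q \right)} = 1 - q$ ($X{\left(S,q \right)} = 1 + q \left(-1\right) = 1 - q$)
$\left(-126 + X{\left(-5,4 \right)} \left(-1\right) \left(-4\right)\right)^{2} = \left(-126 + \left(1 - 4\right) \left(-1\right) \left(-4\right)\right)^{2} = \left(-126 + \left(-3\right) \left(-1\right) \left(-4\right)\right)^{2} = \left(-126 + 3 \left(-4\right)\right)^{2} = \left(-126 - 12\right)^{2} = \left(-138\right)^{2} = 19044$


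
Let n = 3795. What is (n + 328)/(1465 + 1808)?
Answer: 4123/3273 ≈ 1.2597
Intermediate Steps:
(n + 328)/(1465 + 1808) = (3795 + 328)/(1465 + 1808) = 4123/3273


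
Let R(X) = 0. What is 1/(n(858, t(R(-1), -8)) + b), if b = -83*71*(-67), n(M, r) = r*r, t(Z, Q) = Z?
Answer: 1/394831 ≈ 2.5327e-6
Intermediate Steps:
n(M, r) = r²
b = 394831 (b = -5893*(-67) = 394831)
1/(n(858, t(R(-1), -8)) + b) = 1/(0² + 394831) = 1/(0 + 394831) = 1/394831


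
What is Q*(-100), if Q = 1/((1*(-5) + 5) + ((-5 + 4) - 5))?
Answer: 50/3 ≈ 16.667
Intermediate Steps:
Q = -1/6 (Q = 1/((-5 + 5) + (-1 - 5)) = 1/(0 - 6) = 1/(-6) = -1/6 ≈ -0.16667)
Q*(-100) = -1/6*(-100) = 50/3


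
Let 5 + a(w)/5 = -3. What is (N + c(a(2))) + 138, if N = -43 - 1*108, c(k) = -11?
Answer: -24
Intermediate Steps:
a(w) = -40 (a(w) = -25 + 5*(-3) = -25 - 15 = -40)
N = -151 (N = -43 - 108 = -151)
(N + c(a(2))) + 138 = (-151 - 11) + 138 = -162 + 138 = -24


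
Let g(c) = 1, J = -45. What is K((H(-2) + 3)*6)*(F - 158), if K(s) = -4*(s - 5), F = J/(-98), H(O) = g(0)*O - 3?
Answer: -524926/49 ≈ -10713.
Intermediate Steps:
H(O) = -3 + O (H(O) = 1*O - 3 = O - 3 = -3 + O)
F = 45/98 (F = -45/(-98) = -45*(-1/98) = 45/98 ≈ 0.45918)
K(s) = 20 - 4*s (K(s) = -4*(-5 + s) = 20 - 4*s)
K((H(-2) + 3)*6)*(F - 158) = (20 - 4*((-3 - 2) + 3)*6)*(45/98 - 158) = (20 - 4*(-5 + 3)*6)*(-15439/98) = (20 - (-8)*6)*(-15439/98) = (20 - 4*(-12))*(-15439/98) = (20 + 48)*(-15439/98) = 68*(-15439/98) = -524926/49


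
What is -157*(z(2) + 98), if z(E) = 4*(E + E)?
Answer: -17898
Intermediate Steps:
z(E) = 8*E (z(E) = 4*(2*E) = 8*E)
-157*(z(2) + 98) = -157*(8*2 + 98) = -157*(16 + 98) = -157*114 = -17898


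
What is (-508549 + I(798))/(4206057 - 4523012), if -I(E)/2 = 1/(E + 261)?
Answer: 538553393/335655345 ≈ 1.6045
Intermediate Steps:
I(E) = -2/(261 + E) (I(E) = -2/(E + 261) = -2/(261 + E))
(-508549 + I(798))/(4206057 - 4523012) = (-508549 - 2/(261 + 798))/(4206057 - 4523012) = (-508549 - 2/1059)/(-316955) = (-508549 - 2*1/1059)*(-1/316955) = (-508549 - 2/1059)*(-1/316955) = -538553393/1059*(-1/316955) = 538553393/335655345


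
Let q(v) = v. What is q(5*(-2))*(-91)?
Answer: 910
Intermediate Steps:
q(5*(-2))*(-91) = (5*(-2))*(-91) = -10*(-91) = 910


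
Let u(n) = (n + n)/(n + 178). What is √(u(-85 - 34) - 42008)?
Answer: I*√146243890/59 ≈ 204.97*I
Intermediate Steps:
u(n) = 2*n/(178 + n) (u(n) = (2*n)/(178 + n) = 2*n/(178 + n))
√(u(-85 - 34) - 42008) = √(2*(-85 - 34)/(178 + (-85 - 34)) - 42008) = √(2*(-119)/(178 - 119) - 42008) = √(2*(-119)/59 - 42008) = √(2*(-119)*(1/59) - 42008) = √(-238/59 - 42008) = √(-2478710/59) = I*√146243890/59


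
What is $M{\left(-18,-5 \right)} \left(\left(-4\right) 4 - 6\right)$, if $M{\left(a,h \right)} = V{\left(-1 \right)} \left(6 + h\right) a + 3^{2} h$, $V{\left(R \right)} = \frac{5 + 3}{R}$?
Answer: $-2178$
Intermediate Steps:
$V{\left(R \right)} = \frac{8}{R}$
$M{\left(a,h \right)} = 9 h + a \left(-48 - 8 h\right)$ ($M{\left(a,h \right)} = \frac{8}{-1} \left(6 + h\right) a + 3^{2} h = 8 \left(-1\right) \left(6 + h\right) a + 9 h = - 8 \left(6 + h\right) a + 9 h = \left(-48 - 8 h\right) a + 9 h = a \left(-48 - 8 h\right) + 9 h = 9 h + a \left(-48 - 8 h\right)$)
$M{\left(-18,-5 \right)} \left(\left(-4\right) 4 - 6\right) = \left(\left(-48\right) \left(-18\right) + 9 \left(-5\right) - \left(-144\right) \left(-5\right)\right) \left(\left(-4\right) 4 - 6\right) = \left(864 - 45 - 720\right) \left(-16 - 6\right) = 99 \left(-22\right) = -2178$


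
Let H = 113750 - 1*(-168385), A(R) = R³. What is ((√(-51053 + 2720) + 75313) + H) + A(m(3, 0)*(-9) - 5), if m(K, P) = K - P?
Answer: 324680 + I*√48333 ≈ 3.2468e+5 + 219.85*I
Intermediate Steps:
H = 282135 (H = 113750 + 168385 = 282135)
((√(-51053 + 2720) + 75313) + H) + A(m(3, 0)*(-9) - 5) = ((√(-51053 + 2720) + 75313) + 282135) + ((3 - 1*0)*(-9) - 5)³ = ((√(-48333) + 75313) + 282135) + ((3 + 0)*(-9) - 5)³ = ((I*√48333 + 75313) + 282135) + (3*(-9) - 5)³ = ((75313 + I*√48333) + 282135) + (-27 - 5)³ = (357448 + I*√48333) + (-32)³ = (357448 + I*√48333) - 32768 = 324680 + I*√48333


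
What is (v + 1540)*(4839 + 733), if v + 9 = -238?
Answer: 7204596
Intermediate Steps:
v = -247 (v = -9 - 238 = -247)
(v + 1540)*(4839 + 733) = (-247 + 1540)*(4839 + 733) = 1293*5572 = 7204596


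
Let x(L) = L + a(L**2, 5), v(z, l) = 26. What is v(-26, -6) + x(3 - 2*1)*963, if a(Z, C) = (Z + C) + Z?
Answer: 7730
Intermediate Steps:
a(Z, C) = C + 2*Z (a(Z, C) = (C + Z) + Z = C + 2*Z)
x(L) = 5 + L + 2*L**2 (x(L) = L + (5 + 2*L**2) = 5 + L + 2*L**2)
v(-26, -6) + x(3 - 2*1)*963 = 26 + (5 + (3 - 2*1) + 2*(3 - 2*1)**2)*963 = 26 + (5 + (3 - 2) + 2*(3 - 2)**2)*963 = 26 + (5 + 1 + 2*1**2)*963 = 26 + (5 + 1 + 2*1)*963 = 26 + (5 + 1 + 2)*963 = 26 + 8*963 = 26 + 7704 = 7730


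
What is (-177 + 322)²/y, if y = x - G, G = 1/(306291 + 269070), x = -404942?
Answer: -12096965025/232987834063 ≈ -0.051921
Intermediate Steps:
G = 1/575361 ≈ 1.7380e-6
y = -232987834063/575361 (y = -404942 - 1*1/575361 = -404942 - 1/575361 = -232987834063/575361 ≈ -4.0494e+5)
(-177 + 322)²/y = (-177 + 322)²/(-232987834063/575361) = 145²*(-575361/232987834063) = 21025*(-575361/232987834063) = -12096965025/232987834063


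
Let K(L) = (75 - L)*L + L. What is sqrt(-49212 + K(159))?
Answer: I*sqrt(62409) ≈ 249.82*I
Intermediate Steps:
K(L) = L + L*(75 - L) (K(L) = L*(75 - L) + L = L + L*(75 - L))
sqrt(-49212 + K(159)) = sqrt(-49212 + 159*(76 - 1*159)) = sqrt(-49212 + 159*(76 - 159)) = sqrt(-49212 + 159*(-83)) = sqrt(-49212 - 13197) = sqrt(-62409) = I*sqrt(62409)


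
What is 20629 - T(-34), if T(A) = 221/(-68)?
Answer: 82529/4 ≈ 20632.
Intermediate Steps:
T(A) = -13/4 (T(A) = 221*(-1/68) = -13/4)
20629 - T(-34) = 20629 - 1*(-13/4) = 20629 + 13/4 = 82529/4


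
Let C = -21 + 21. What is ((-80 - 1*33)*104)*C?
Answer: 0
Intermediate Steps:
C = 0
((-80 - 1*33)*104)*C = ((-80 - 1*33)*104)*0 = ((-80 - 33)*104)*0 = -113*104*0 = -11752*0 = 0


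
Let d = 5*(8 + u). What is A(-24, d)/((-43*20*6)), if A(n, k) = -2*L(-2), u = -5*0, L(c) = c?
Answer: -1/1290 ≈ -0.00077519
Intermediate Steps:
u = 0
d = 40 (d = 5*(8 + 0) = 5*8 = 40)
A(n, k) = 4 (A(n, k) = -2*(-2) = 4)
A(-24, d)/((-43*20*6)) = 4/((-43*20*6)) = 4/((-860*6)) = 4/(-5160) = 4*(-1/5160) = -1/1290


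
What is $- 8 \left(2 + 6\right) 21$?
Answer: $-1344$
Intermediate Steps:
$- 8 \left(2 + 6\right) 21 = \left(-8\right) 8 \cdot 21 = \left(-64\right) 21 = -1344$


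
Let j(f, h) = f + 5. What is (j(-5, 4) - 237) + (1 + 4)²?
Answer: -212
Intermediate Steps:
j(f, h) = 5 + f
(j(-5, 4) - 237) + (1 + 4)² = ((5 - 5) - 237) + (1 + 4)² = (0 - 237) + 5² = -237 + 25 = -212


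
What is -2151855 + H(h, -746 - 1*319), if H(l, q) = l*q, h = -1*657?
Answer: -1452150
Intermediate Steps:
h = -657
-2151855 + H(h, -746 - 1*319) = -2151855 - 657*(-746 - 1*319) = -2151855 - 657*(-746 - 319) = -2151855 - 657*(-1065) = -2151855 + 699705 = -1452150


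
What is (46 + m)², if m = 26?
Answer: 5184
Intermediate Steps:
(46 + m)² = (46 + 26)² = 72² = 5184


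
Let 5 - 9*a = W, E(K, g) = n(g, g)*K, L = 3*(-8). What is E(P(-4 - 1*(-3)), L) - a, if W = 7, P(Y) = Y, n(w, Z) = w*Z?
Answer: -5182/9 ≈ -575.78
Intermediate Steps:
n(w, Z) = Z*w
L = -24
E(K, g) = K*g² (E(K, g) = (g*g)*K = g²*K = K*g²)
a = -2/9 (a = 5/9 - ⅑*7 = 5/9 - 7/9 = -2/9 ≈ -0.22222)
E(P(-4 - 1*(-3)), L) - a = (-4 - 1*(-3))*(-24)² - 1*(-2/9) = (-4 + 3)*576 + 2/9 = -1*576 + 2/9 = -576 + 2/9 = -5182/9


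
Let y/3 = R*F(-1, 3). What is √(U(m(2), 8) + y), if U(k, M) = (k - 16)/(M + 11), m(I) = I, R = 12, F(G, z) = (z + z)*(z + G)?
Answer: √155686/19 ≈ 20.767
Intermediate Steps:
F(G, z) = 2*z*(G + z) (F(G, z) = (2*z)*(G + z) = 2*z*(G + z))
U(k, M) = (-16 + k)/(11 + M)
y = 432 (y = 3*(12*(2*3*(-1 + 3))) = 3*(12*(2*3*2)) = 3*(12*12) = 3*144 = 432)
√(U(m(2), 8) + y) = √((-16 + 2)/(11 + 8) + 432) = √(-14/19 + 432) = √(8194/19) = √155686/19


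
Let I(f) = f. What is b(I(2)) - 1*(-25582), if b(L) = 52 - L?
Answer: 25632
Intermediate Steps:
b(I(2)) - 1*(-25582) = (52 - 1*2) - 1*(-25582) = (52 - 2) + 25582 = 50 + 25582 = 25632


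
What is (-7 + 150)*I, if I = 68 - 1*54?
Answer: 2002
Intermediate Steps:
I = 14 (I = 68 - 54 = 14)
(-7 + 150)*I = (-7 + 150)*14 = 143*14 = 2002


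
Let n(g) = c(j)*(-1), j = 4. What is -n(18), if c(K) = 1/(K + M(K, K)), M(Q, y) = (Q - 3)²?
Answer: ⅕ ≈ 0.20000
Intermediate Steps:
M(Q, y) = (-3 + Q)²
c(K) = 1/(K + (-3 + K)²)
n(g) = -⅕ (n(g) = -1/(4 + (-3 + 4)²) = -1/(4 + 1²) = -1/(4 + 1) = -1/5 = (⅕)*(-1) = -⅕)
-n(18) = -1*(-⅕) = ⅕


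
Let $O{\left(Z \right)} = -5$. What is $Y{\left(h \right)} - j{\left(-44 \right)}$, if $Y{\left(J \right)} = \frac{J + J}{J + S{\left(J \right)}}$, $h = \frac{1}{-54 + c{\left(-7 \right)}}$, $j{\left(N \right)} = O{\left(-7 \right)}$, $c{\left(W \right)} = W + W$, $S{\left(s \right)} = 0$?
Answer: $7$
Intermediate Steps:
$c{\left(W \right)} = 2 W$
$j{\left(N \right)} = -5$
$h = - \frac{1}{68}$ ($h = \frac{1}{-54 + 2 \left(-7\right)} = \frac{1}{-54 - 14} = \frac{1}{-68} = - \frac{1}{68} \approx -0.014706$)
$Y{\left(J \right)} = 2$ ($Y{\left(J \right)} = \frac{J + J}{J + 0} = \frac{2 J}{J} = 2$)
$Y{\left(h \right)} - j{\left(-44 \right)} = 2 - -5 = 2 + 5 = 7$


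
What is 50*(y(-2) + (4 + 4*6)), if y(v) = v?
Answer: 1300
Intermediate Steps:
50*(y(-2) + (4 + 4*6)) = 50*(-2 + (4 + 4*6)) = 50*(-2 + (4 + 24)) = 50*(-2 + 28) = 50*26 = 1300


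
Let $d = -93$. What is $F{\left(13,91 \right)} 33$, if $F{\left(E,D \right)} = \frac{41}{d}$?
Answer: $- \frac{451}{31} \approx -14.548$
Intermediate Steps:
$F{\left(E,D \right)} = - \frac{41}{93}$ ($F{\left(E,D \right)} = \frac{41}{-93} = 41 \left(- \frac{1}{93}\right) = - \frac{41}{93}$)
$F{\left(13,91 \right)} 33 = \left(- \frac{41}{93}\right) 33 = - \frac{451}{31}$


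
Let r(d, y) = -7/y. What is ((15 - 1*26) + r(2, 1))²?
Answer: 324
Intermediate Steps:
((15 - 1*26) + r(2, 1))² = ((15 - 1*26) - 7/1)² = ((15 - 26) - 7*1)² = (-11 - 7)² = (-18)² = 324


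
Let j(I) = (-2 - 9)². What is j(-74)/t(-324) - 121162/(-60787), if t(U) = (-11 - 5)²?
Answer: 38372699/15561472 ≈ 2.4659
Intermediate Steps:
j(I) = 121 (j(I) = (-11)² = 121)
t(U) = 256 (t(U) = (-16)² = 256)
j(-74)/t(-324) - 121162/(-60787) = 121/256 - 121162/(-60787) = 121*(1/256) - 121162*(-1/60787) = 121/256 + 121162/60787 = 38372699/15561472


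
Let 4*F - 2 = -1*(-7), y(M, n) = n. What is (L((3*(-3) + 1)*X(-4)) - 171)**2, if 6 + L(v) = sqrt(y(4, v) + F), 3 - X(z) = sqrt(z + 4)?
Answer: (354 - I*sqrt(87))**2/4 ≈ 31307.0 - 1650.9*I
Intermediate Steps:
F = 9/4 (F = 1/2 + (-1*(-7))/4 = 1/2 + (1/4)*7 = 1/2 + 7/4 = 9/4 ≈ 2.2500)
X(z) = 3 - sqrt(4 + z) (X(z) = 3 - sqrt(z + 4) = 3 - sqrt(4 + z))
L(v) = -6 + sqrt(9/4 + v) (L(v) = -6 + sqrt(v + 9/4) = -6 + sqrt(9/4 + v))
(L((3*(-3) + 1)*X(-4)) - 171)**2 = ((-6 + sqrt(9 + 4*((3*(-3) + 1)*(3 - sqrt(4 - 4))))/2) - 171)**2 = ((-6 + sqrt(9 + 4*((-9 + 1)*(3 - sqrt(0))))/2) - 171)**2 = ((-6 + sqrt(9 + 4*(-8*(3 - 1*0)))/2) - 171)**2 = ((-6 + sqrt(9 + 4*(-8*(3 + 0)))/2) - 171)**2 = ((-6 + sqrt(9 + 4*(-8*3))/2) - 171)**2 = ((-6 + sqrt(9 + 4*(-24))/2) - 171)**2 = ((-6 + sqrt(9 - 96)/2) - 171)**2 = ((-6 + sqrt(-87)/2) - 171)**2 = ((-6 + (I*sqrt(87))/2) - 171)**2 = ((-6 + I*sqrt(87)/2) - 171)**2 = (-177 + I*sqrt(87)/2)**2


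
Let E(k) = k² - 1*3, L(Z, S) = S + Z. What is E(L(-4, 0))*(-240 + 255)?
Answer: 195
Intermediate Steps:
E(k) = -3 + k² (E(k) = k² - 3 = -3 + k²)
E(L(-4, 0))*(-240 + 255) = (-3 + (0 - 4)²)*(-240 + 255) = (-3 + (-4)²)*15 = (-3 + 16)*15 = 13*15 = 195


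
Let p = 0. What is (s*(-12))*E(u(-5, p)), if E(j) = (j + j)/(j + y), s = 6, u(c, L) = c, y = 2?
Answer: -240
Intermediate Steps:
E(j) = 2*j/(2 + j) (E(j) = (j + j)/(j + 2) = (2*j)/(2 + j) = 2*j/(2 + j))
(s*(-12))*E(u(-5, p)) = (6*(-12))*(2*(-5)/(2 - 5)) = -144*(-5)/(-3) = -144*(-5)*(-1)/3 = -72*10/3 = -240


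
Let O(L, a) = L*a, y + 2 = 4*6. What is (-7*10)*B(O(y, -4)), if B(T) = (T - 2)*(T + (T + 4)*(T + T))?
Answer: 92584800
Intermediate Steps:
y = 22 (y = -2 + 4*6 = -2 + 24 = 22)
B(T) = (-2 + T)*(T + 2*T*(4 + T)) (B(T) = (-2 + T)*(T + (4 + T)*(2*T)) = (-2 + T)*(T + 2*T*(4 + T)))
(-7*10)*B(O(y, -4)) = (-7*10)*((22*(-4))*(-18 + 2*(22*(-4))² + 5*(22*(-4)))) = -(-6160)*(-18 + 2*(-88)² + 5*(-88)) = -(-6160)*(-18 + 2*7744 - 440) = -(-6160)*(-18 + 15488 - 440) = -(-6160)*15030 = -70*(-1322640) = 92584800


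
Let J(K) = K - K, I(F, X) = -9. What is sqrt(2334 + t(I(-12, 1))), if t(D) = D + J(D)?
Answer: 5*sqrt(93) ≈ 48.218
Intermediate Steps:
J(K) = 0
t(D) = D (t(D) = D + 0 = D)
sqrt(2334 + t(I(-12, 1))) = sqrt(2334 - 9) = sqrt(2325) = 5*sqrt(93)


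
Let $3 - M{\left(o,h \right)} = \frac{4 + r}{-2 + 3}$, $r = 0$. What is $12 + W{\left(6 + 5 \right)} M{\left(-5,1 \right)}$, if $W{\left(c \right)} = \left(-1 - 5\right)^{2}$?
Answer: $-24$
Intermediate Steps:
$W{\left(c \right)} = 36$ ($W{\left(c \right)} = \left(-6\right)^{2} = 36$)
$M{\left(o,h \right)} = -1$ ($M{\left(o,h \right)} = 3 - \frac{4 + 0}{-2 + 3} = 3 - \frac{4}{1} = 3 - 4 \cdot 1 = 3 - 4 = -1$)
$12 + W{\left(6 + 5 \right)} M{\left(-5,1 \right)} = 12 + 36 \left(-1\right) = 12 - 36 = -24$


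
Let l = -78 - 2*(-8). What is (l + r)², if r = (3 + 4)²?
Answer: 169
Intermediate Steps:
r = 49 (r = 7² = 49)
l = -62 (l = -78 + 16 = -62)
(l + r)² = (-62 + 49)² = (-13)² = 169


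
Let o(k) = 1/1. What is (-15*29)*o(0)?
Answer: -435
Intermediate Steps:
o(k) = 1
(-15*29)*o(0) = -15*29*1 = -435*1 = -435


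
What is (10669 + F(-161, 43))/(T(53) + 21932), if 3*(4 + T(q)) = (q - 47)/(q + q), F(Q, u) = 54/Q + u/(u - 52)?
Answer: 818954516/1684006065 ≈ 0.48631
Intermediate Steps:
F(Q, u) = 54/Q + u/(-52 + u)
T(q) = -4 + (-47 + q)/(6*q) (T(q) = -4 + ((q - 47)/(q + q))/3 = -4 + ((-47 + q)/((2*q)))/3 = -4 + ((-47 + q)*(1/(2*q)))/3 = -4 + ((-47 + q)/(2*q))/3 = -4 + (-47 + q)/(6*q))
(10669 + F(-161, 43))/(T(53) + 21932) = (10669 + (-2808 + 54*43 - 161*43)/((-161)*(-52 + 43)))/((⅙)*(-47 - 23*53)/53 + 21932) = (10669 - 1/161*(-2808 + 2322 - 6923)/(-9))/((⅙)*(1/53)*(-47 - 1219) + 21932) = (10669 - 1/161*(-⅑)*(-7409))/((⅙)*(1/53)*(-1266) + 21932) = (10669 - 7409/1449)/(-211/53 + 21932) = 15451972/(1449*(1162185/53)) = (15451972/1449)*(53/1162185) = 818954516/1684006065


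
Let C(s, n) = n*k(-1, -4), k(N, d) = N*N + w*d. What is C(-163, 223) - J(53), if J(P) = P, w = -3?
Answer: 2846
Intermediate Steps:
k(N, d) = N**2 - 3*d (k(N, d) = N*N - 3*d = N**2 - 3*d)
C(s, n) = 13*n (C(s, n) = n*((-1)**2 - 3*(-4)) = n*(1 + 12) = n*13 = 13*n)
C(-163, 223) - J(53) = 13*223 - 1*53 = 2899 - 53 = 2846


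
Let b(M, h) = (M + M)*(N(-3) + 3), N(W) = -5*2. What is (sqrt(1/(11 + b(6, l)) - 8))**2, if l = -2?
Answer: -585/73 ≈ -8.0137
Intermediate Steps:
N(W) = -10
b(M, h) = -14*M (b(M, h) = (M + M)*(-10 + 3) = (2*M)*(-7) = -14*M)
(sqrt(1/(11 + b(6, l)) - 8))**2 = (sqrt(1/(11 - 14*6) - 8))**2 = (sqrt(1/(11 - 84) - 8))**2 = (sqrt(1/(-73) - 8))**2 = (sqrt(-1/73 - 8))**2 = (sqrt(-585/73))**2 = (3*I*sqrt(4745)/73)**2 = -585/73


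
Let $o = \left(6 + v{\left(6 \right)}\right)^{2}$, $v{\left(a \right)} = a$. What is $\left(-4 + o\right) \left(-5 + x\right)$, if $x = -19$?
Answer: $-3360$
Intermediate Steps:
$o = 144$ ($o = \left(6 + 6\right)^{2} = 12^{2} = 144$)
$\left(-4 + o\right) \left(-5 + x\right) = \left(-4 + 144\right) \left(-5 - 19\right) = 140 \left(-24\right) = -3360$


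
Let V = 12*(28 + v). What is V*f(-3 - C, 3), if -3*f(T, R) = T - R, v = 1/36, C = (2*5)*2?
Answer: 26234/9 ≈ 2914.9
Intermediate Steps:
C = 20 (C = 10*2 = 20)
v = 1/36 ≈ 0.027778
f(T, R) = -T/3 + R/3 (f(T, R) = -(T - R)/3 = -T/3 + R/3)
V = 1009/3 (V = 12*(28 + 1/36) = 12*(1009/36) = 1009/3 ≈ 336.33)
V*f(-3 - C, 3) = 1009*(-(-3 - 1*20)/3 + (⅓)*3)/3 = 1009*(-(-3 - 20)/3 + 1)/3 = 1009*(-⅓*(-23) + 1)/3 = 1009*(23/3 + 1)/3 = (1009/3)*(26/3) = 26234/9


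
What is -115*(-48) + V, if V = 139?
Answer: 5659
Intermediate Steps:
-115*(-48) + V = -115*(-48) + 139 = 5520 + 139 = 5659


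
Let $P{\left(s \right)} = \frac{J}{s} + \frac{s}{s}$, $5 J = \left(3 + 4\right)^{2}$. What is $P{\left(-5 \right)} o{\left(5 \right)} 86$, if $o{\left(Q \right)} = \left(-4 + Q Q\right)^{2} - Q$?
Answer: $- \frac{899904}{25} \approx -35996.0$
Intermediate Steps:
$J = \frac{49}{5}$ ($J = \frac{\left(3 + 4\right)^{2}}{5} = \frac{7^{2}}{5} = \frac{1}{5} \cdot 49 = \frac{49}{5} \approx 9.8$)
$P{\left(s \right)} = 1 + \frac{49}{5 s}$ ($P{\left(s \right)} = \frac{49}{5 s} + \frac{s}{s} = \frac{49}{5 s} + 1 = 1 + \frac{49}{5 s}$)
$o{\left(Q \right)} = \left(-4 + Q^{2}\right)^{2} - Q$
$P{\left(-5 \right)} o{\left(5 \right)} 86 = \frac{\frac{49}{5} - 5}{-5} \left(\left(-4 + 5^{2}\right)^{2} - 5\right) 86 = \left(- \frac{1}{5}\right) \frac{24}{5} \left(\left(-4 + 25\right)^{2} - 5\right) 86 = - \frac{24 \left(21^{2} - 5\right)}{25} \cdot 86 = - \frac{24 \left(441 - 5\right)}{25} \cdot 86 = \left(- \frac{24}{25}\right) 436 \cdot 86 = \left(- \frac{10464}{25}\right) 86 = - \frac{899904}{25}$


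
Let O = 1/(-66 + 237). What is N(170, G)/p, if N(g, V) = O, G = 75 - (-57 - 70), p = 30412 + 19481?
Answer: 1/8531703 ≈ 1.1721e-7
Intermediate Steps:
O = 1/171 ≈ 0.0058480
p = 49893
G = 202 (G = 75 - 1*(-127) = 75 + 127 = 202)
N(g, V) = 1/171
N(170, G)/p = (1/171)/49893 = (1/171)*(1/49893) = 1/8531703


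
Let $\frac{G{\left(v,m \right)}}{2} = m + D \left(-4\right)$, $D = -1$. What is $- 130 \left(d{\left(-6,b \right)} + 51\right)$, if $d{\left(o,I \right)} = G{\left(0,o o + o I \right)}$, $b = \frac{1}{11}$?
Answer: $- \frac{185770}{11} \approx -16888.0$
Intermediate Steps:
$b = \frac{1}{11} \approx 0.090909$
$G{\left(v,m \right)} = 8 + 2 m$ ($G{\left(v,m \right)} = 2 \left(m - -4\right) = 2 \left(m + 4\right) = 2 \left(4 + m\right) = 8 + 2 m$)
$d{\left(o,I \right)} = 8 + 2 o^{2} + 2 I o$ ($d{\left(o,I \right)} = 8 + 2 \left(o o + o I\right) = 8 + 2 \left(o^{2} + I o\right) = 8 + \left(2 o^{2} + 2 I o\right) = 8 + 2 o^{2} + 2 I o$)
$- 130 \left(d{\left(-6,b \right)} + 51\right) = - 130 \left(\left(8 + 2 \left(-6\right) \left(\frac{1}{11} - 6\right)\right) + 51\right) = - 130 \left(\left(8 + 2 \left(-6\right) \left(- \frac{65}{11}\right)\right) + 51\right) = - 130 \left(\left(8 + \frac{780}{11}\right) + 51\right) = - 130 \left(\frac{868}{11} + 51\right) = \left(-130\right) \frac{1429}{11} = - \frac{185770}{11}$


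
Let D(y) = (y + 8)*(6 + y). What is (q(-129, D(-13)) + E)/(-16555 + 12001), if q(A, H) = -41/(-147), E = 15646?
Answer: -2300003/669438 ≈ -3.4357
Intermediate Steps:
D(y) = (6 + y)*(8 + y) (D(y) = (8 + y)*(6 + y) = (6 + y)*(8 + y))
q(A, H) = 41/147 (q(A, H) = -41*(-1/147) = 41/147)
(q(-129, D(-13)) + E)/(-16555 + 12001) = (41/147 + 15646)/(-16555 + 12001) = (2300003/147)/(-4554) = (2300003/147)*(-1/4554) = -2300003/669438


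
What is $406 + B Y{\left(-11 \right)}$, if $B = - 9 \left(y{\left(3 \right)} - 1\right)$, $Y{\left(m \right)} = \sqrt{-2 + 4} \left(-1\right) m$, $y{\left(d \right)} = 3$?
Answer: $406 - 198 \sqrt{2} \approx 125.99$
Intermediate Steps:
$Y{\left(m \right)} = - m \sqrt{2}$ ($Y{\left(m \right)} = \sqrt{2} \left(-1\right) m = - \sqrt{2} m = - m \sqrt{2}$)
$B = -18$ ($B = - 9 \left(3 - 1\right) = \left(-9\right) 2 = -18$)
$406 + B Y{\left(-11 \right)} = 406 - 18 \left(\left(-1\right) \left(-11\right) \sqrt{2}\right) = 406 - 18 \cdot 11 \sqrt{2} = 406 - 198 \sqrt{2}$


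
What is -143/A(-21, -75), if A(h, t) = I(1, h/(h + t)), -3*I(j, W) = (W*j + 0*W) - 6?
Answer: -13728/185 ≈ -74.205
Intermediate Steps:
I(j, W) = 2 - W*j/3 (I(j, W) = -((W*j + 0*W) - 6)/3 = -((W*j + 0) - 6)/3 = -(W*j - 6)/3 = -(-6 + W*j)/3 = 2 - W*j/3)
A(h, t) = 2 - h/(3*(h + t)) (A(h, t) = 2 - 1/3*h/(h + t)*1 = 2 - h/(3*(h + t)))
-143/A(-21, -75) = -143*(-21 - 75)/(2*(-75) + (5/3)*(-21)) = -143*(-96/(-150 - 35)) = -143/((-1/96*(-185))) = -143/185/96 = -143*96/185 = -13728/185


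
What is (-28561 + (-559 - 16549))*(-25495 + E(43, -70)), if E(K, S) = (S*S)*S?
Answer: 16828798155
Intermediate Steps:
E(K, S) = S³ (E(K, S) = S²*S = S³)
(-28561 + (-559 - 16549))*(-25495 + E(43, -70)) = (-28561 + (-559 - 16549))*(-25495 + (-70)³) = (-28561 - 17108)*(-25495 - 343000) = -45669*(-368495) = 16828798155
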